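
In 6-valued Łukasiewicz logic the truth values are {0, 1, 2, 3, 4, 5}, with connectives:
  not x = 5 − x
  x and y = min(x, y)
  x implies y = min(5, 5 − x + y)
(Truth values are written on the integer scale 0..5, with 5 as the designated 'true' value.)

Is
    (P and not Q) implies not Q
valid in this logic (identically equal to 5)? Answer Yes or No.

Yes

At P = 3, Q = 1, for instance:
not Q = not 1 = 4
P and not Q = 3 and 4 = 3
(P and not Q) implies not Q = 3 implies 4 = 5
and checking the remaining 35 assignments likewise gives ≥ 5 in every case.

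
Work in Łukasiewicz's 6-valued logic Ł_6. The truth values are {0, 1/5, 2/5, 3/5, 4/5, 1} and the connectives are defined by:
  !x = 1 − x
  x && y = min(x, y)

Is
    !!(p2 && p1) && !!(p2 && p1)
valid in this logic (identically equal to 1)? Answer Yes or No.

Counterexample: take p1 = 0, p2 = 0.
p2 && p1 = 0 && 0 = 0
!(p2 && p1) = !0 = 1
!!(p2 && p1) = !1 = 0
!!(p2 && p1) && !!(p2 && p1) = 0 && 0 = 0
This gives 0 ≠ 1.

No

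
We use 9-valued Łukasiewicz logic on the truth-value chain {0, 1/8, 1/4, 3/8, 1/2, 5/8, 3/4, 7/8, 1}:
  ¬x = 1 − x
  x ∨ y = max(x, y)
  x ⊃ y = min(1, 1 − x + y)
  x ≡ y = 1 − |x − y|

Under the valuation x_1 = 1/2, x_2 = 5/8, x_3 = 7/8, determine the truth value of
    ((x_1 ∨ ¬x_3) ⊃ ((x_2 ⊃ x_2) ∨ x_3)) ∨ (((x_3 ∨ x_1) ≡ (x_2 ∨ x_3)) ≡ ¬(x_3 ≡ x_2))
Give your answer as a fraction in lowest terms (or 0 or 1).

¬x_3 = ¬7/8 = 1/8
x_1 ∨ ¬x_3 = 1/2 ∨ 1/8 = 1/2
x_2 ⊃ x_2 = 5/8 ⊃ 5/8 = 1
(x_2 ⊃ x_2) ∨ x_3 = 1 ∨ 7/8 = 1
(x_1 ∨ ¬x_3) ⊃ ((x_2 ⊃ x_2) ∨ x_3) = 1/2 ⊃ 1 = 1
x_3 ∨ x_1 = 7/8 ∨ 1/2 = 7/8
x_2 ∨ x_3 = 5/8 ∨ 7/8 = 7/8
(x_3 ∨ x_1) ≡ (x_2 ∨ x_3) = 7/8 ≡ 7/8 = 1
x_3 ≡ x_2 = 7/8 ≡ 5/8 = 3/4
¬(x_3 ≡ x_2) = ¬3/4 = 1/4
((x_3 ∨ x_1) ≡ (x_2 ∨ x_3)) ≡ ¬(x_3 ≡ x_2) = 1 ≡ 1/4 = 1/4
((x_1 ∨ ¬x_3) ⊃ ((x_2 ⊃ x_2) ∨ x_3)) ∨ (((x_3 ∨ x_1) ≡ (x_2 ∨ x_3)) ≡ ¬(x_3 ≡ x_2)) = 1 ∨ 1/4 = 1

1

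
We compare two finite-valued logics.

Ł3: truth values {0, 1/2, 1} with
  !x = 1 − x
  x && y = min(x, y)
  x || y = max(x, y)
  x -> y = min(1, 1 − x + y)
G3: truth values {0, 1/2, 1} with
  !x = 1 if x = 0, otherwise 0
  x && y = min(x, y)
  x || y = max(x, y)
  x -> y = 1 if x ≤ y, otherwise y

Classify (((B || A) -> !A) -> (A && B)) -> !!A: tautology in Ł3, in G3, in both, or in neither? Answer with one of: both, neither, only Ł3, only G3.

In Ł3: at A = 1/2, B = 1 the value is 1/2 — not a tautology.
In G3: every assignment gives 1 — tautology.

only G3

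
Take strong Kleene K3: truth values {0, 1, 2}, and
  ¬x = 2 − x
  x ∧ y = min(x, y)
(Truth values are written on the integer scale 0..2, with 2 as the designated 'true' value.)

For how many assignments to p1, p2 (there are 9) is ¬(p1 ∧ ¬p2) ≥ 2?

5

p1 = 0, p2 = 0 ↦ 2  ≥
p1 = 0, p2 = 1 ↦ 2  ≥
p1 = 0, p2 = 2 ↦ 2  ≥
p1 = 1, p2 = 0 ↦ 1  <
p1 = 1, p2 = 1 ↦ 1  <
p1 = 1, p2 = 2 ↦ 2  ≥
p1 = 2, p2 = 0 ↦ 0  <
p1 = 2, p2 = 1 ↦ 1  <
p1 = 2, p2 = 2 ↦ 2  ≥
So 5 of the 9 assignments meet the threshold.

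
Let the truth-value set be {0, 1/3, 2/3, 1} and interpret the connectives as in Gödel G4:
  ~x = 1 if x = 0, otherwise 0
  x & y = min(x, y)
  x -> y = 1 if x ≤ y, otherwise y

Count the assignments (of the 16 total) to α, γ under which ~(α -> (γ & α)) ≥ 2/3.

3

α = 0, γ = 0 ↦ 0  <
α = 0, γ = 1/3 ↦ 0  <
α = 0, γ = 2/3 ↦ 0  <
α = 0, γ = 1 ↦ 0  <
α = 1/3, γ = 0 ↦ 1  ≥
α = 1/3, γ = 1/3 ↦ 0  <
α = 1/3, γ = 2/3 ↦ 0  <
α = 1/3, γ = 1 ↦ 0  <
α = 2/3, γ = 0 ↦ 1  ≥
α = 2/3, γ = 1/3 ↦ 0  <
α = 2/3, γ = 2/3 ↦ 0  <
α = 2/3, γ = 1 ↦ 0  <
α = 1, γ = 0 ↦ 1  ≥
α = 1, γ = 1/3 ↦ 0  <
α = 1, γ = 2/3 ↦ 0  <
α = 1, γ = 1 ↦ 0  <
So 3 of the 16 assignments meet the threshold.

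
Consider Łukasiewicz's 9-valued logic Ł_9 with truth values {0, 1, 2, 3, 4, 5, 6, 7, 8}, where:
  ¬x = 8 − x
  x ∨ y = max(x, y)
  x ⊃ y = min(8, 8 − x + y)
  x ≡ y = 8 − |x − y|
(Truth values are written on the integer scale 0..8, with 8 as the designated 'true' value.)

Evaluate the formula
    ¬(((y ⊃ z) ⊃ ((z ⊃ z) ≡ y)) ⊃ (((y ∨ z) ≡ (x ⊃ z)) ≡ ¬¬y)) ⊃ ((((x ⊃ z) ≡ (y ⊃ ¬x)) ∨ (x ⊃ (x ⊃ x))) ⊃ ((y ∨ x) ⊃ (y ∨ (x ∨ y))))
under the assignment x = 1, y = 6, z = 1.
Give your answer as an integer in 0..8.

8

y ⊃ z = 6 ⊃ 1 = 3
z ⊃ z = 1 ⊃ 1 = 8
(z ⊃ z) ≡ y = 8 ≡ 6 = 6
(y ⊃ z) ⊃ ((z ⊃ z) ≡ y) = 3 ⊃ 6 = 8
y ∨ z = 6 ∨ 1 = 6
x ⊃ z = 1 ⊃ 1 = 8
(y ∨ z) ≡ (x ⊃ z) = 6 ≡ 8 = 6
¬y = ¬6 = 2
¬¬y = ¬2 = 6
((y ∨ z) ≡ (x ⊃ z)) ≡ ¬¬y = 6 ≡ 6 = 8
((y ⊃ z) ⊃ ((z ⊃ z) ≡ y)) ⊃ (((y ∨ z) ≡ (x ⊃ z)) ≡ ¬¬y) = 8 ⊃ 8 = 8
¬(((y ⊃ z) ⊃ ((z ⊃ z) ≡ y)) ⊃ (((y ∨ z) ≡ (x ⊃ z)) ≡ ¬¬y)) = ¬8 = 0
x ⊃ z = 1 ⊃ 1 = 8
¬x = ¬1 = 7
y ⊃ ¬x = 6 ⊃ 7 = 8
(x ⊃ z) ≡ (y ⊃ ¬x) = 8 ≡ 8 = 8
x ⊃ x = 1 ⊃ 1 = 8
x ⊃ (x ⊃ x) = 1 ⊃ 8 = 8
((x ⊃ z) ≡ (y ⊃ ¬x)) ∨ (x ⊃ (x ⊃ x)) = 8 ∨ 8 = 8
y ∨ x = 6 ∨ 1 = 6
x ∨ y = 1 ∨ 6 = 6
y ∨ (x ∨ y) = 6 ∨ 6 = 6
(y ∨ x) ⊃ (y ∨ (x ∨ y)) = 6 ⊃ 6 = 8
(((x ⊃ z) ≡ (y ⊃ ¬x)) ∨ (x ⊃ (x ⊃ x))) ⊃ ((y ∨ x) ⊃ (y ∨ (x ∨ y))) = 8 ⊃ 8 = 8
¬(((y ⊃ z) ⊃ ((z ⊃ z) ≡ y)) ⊃ (((y ∨ z) ≡ (x ⊃ z)) ≡ ¬¬y)) ⊃ ((((x ⊃ z) ≡ (y ⊃ ¬x)) ∨ (x ⊃ (x ⊃ x))) ⊃ ((y ∨ x) ⊃ (y ∨ (x ∨ y)))) = 0 ⊃ 8 = 8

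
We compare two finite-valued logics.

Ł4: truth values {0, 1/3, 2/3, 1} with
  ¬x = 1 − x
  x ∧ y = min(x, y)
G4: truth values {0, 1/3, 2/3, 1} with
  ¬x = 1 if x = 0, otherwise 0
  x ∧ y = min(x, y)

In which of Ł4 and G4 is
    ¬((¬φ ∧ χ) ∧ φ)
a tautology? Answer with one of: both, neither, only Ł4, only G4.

only G4

In Ł4: at φ = 1/3, χ = 1/3 the value is 2/3 — not a tautology.
In G4: every assignment gives 1 — tautology.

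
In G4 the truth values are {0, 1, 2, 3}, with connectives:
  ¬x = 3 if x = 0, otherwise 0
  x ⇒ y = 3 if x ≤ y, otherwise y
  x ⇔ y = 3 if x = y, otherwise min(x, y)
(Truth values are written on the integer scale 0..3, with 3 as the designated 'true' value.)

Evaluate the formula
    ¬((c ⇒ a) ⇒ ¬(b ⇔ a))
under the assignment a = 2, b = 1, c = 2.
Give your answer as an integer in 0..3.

c ⇒ a = 2 ⇒ 2 = 3
b ⇔ a = 1 ⇔ 2 = 1
¬(b ⇔ a) = ¬1 = 0
(c ⇒ a) ⇒ ¬(b ⇔ a) = 3 ⇒ 0 = 0
¬((c ⇒ a) ⇒ ¬(b ⇔ a)) = ¬0 = 3

3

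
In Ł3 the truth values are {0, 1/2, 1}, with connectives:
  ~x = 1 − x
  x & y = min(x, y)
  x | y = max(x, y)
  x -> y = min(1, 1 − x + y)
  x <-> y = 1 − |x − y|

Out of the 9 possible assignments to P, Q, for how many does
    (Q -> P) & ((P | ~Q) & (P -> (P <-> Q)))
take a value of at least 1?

P = 0, Q = 0 ↦ 1  ≥
P = 0, Q = 1/2 ↦ 1/2  <
P = 0, Q = 1 ↦ 0  <
P = 1/2, Q = 0 ↦ 1  ≥
P = 1/2, Q = 1/2 ↦ 1/2  <
P = 1/2, Q = 1 ↦ 1/2  <
P = 1, Q = 0 ↦ 0  <
P = 1, Q = 1/2 ↦ 1/2  <
P = 1, Q = 1 ↦ 1  ≥
So 3 of the 9 assignments meet the threshold.

3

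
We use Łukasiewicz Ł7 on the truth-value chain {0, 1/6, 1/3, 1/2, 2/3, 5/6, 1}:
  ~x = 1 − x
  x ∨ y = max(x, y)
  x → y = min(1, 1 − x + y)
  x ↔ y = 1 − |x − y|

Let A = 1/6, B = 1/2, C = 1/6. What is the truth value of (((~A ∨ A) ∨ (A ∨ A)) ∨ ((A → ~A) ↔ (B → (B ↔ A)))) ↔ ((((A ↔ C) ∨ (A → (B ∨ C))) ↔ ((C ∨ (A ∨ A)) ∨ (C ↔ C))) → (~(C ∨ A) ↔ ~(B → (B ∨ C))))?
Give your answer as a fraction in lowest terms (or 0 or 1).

1/6

~A = ~1/6 = 5/6
~A ∨ A = 5/6 ∨ 1/6 = 5/6
A ∨ A = 1/6 ∨ 1/6 = 1/6
(~A ∨ A) ∨ (A ∨ A) = 5/6 ∨ 1/6 = 5/6
~A = ~1/6 = 5/6
A → ~A = 1/6 → 5/6 = 1
B ↔ A = 1/2 ↔ 1/6 = 2/3
B → (B ↔ A) = 1/2 → 2/3 = 1
(A → ~A) ↔ (B → (B ↔ A)) = 1 ↔ 1 = 1
((~A ∨ A) ∨ (A ∨ A)) ∨ ((A → ~A) ↔ (B → (B ↔ A))) = 5/6 ∨ 1 = 1
A ↔ C = 1/6 ↔ 1/6 = 1
B ∨ C = 1/2 ∨ 1/6 = 1/2
A → (B ∨ C) = 1/6 → 1/2 = 1
(A ↔ C) ∨ (A → (B ∨ C)) = 1 ∨ 1 = 1
A ∨ A = 1/6 ∨ 1/6 = 1/6
C ∨ (A ∨ A) = 1/6 ∨ 1/6 = 1/6
C ↔ C = 1/6 ↔ 1/6 = 1
(C ∨ (A ∨ A)) ∨ (C ↔ C) = 1/6 ∨ 1 = 1
((A ↔ C) ∨ (A → (B ∨ C))) ↔ ((C ∨ (A ∨ A)) ∨ (C ↔ C)) = 1 ↔ 1 = 1
C ∨ A = 1/6 ∨ 1/6 = 1/6
~(C ∨ A) = ~1/6 = 5/6
B ∨ C = 1/2 ∨ 1/6 = 1/2
B → (B ∨ C) = 1/2 → 1/2 = 1
~(B → (B ∨ C)) = ~1 = 0
~(C ∨ A) ↔ ~(B → (B ∨ C)) = 5/6 ↔ 0 = 1/6
(((A ↔ C) ∨ (A → (B ∨ C))) ↔ ((C ∨ (A ∨ A)) ∨ (C ↔ C))) → (~(C ∨ A) ↔ ~(B → (B ∨ C))) = 1 → 1/6 = 1/6
(((~A ∨ A) ∨ (A ∨ A)) ∨ ((A → ~A) ↔ (B → (B ↔ A)))) ↔ ((((A ↔ C) ∨ (A → (B ∨ C))) ↔ ((C ∨ (A ∨ A)) ∨ (C ↔ C))) → (~(C ∨ A) ↔ ~(B → (B ∨ C)))) = 1 ↔ 1/6 = 1/6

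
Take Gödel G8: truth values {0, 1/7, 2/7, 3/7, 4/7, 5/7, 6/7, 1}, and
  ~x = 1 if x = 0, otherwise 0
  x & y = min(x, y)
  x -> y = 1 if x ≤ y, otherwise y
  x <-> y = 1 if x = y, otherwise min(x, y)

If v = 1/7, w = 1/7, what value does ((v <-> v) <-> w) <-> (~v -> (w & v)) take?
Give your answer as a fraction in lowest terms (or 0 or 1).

v <-> v = 1/7 <-> 1/7 = 1
(v <-> v) <-> w = 1 <-> 1/7 = 1/7
~v = ~1/7 = 0
w & v = 1/7 & 1/7 = 1/7
~v -> (w & v) = 0 -> 1/7 = 1
((v <-> v) <-> w) <-> (~v -> (w & v)) = 1/7 <-> 1 = 1/7

1/7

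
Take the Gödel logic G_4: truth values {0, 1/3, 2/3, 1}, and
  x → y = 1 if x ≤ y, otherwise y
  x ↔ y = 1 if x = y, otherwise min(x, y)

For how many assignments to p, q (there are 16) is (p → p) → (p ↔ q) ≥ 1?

p = 0, q = 0 ↦ 1  ≥
p = 0, q = 1/3 ↦ 0  <
p = 0, q = 2/3 ↦ 0  <
p = 0, q = 1 ↦ 0  <
p = 1/3, q = 0 ↦ 0  <
p = 1/3, q = 1/3 ↦ 1  ≥
p = 1/3, q = 2/3 ↦ 1/3  <
p = 1/3, q = 1 ↦ 1/3  <
p = 2/3, q = 0 ↦ 0  <
p = 2/3, q = 1/3 ↦ 1/3  <
p = 2/3, q = 2/3 ↦ 1  ≥
p = 2/3, q = 1 ↦ 2/3  <
p = 1, q = 0 ↦ 0  <
p = 1, q = 1/3 ↦ 1/3  <
p = 1, q = 2/3 ↦ 2/3  <
p = 1, q = 1 ↦ 1  ≥
So 4 of the 16 assignments meet the threshold.

4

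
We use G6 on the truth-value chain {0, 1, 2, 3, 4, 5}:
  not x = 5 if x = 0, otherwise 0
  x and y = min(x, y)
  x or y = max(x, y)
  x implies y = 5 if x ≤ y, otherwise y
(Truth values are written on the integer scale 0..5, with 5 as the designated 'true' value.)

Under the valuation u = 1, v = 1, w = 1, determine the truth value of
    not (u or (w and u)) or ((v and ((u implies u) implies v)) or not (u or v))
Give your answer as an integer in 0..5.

w and u = 1 and 1 = 1
u or (w and u) = 1 or 1 = 1
not (u or (w and u)) = not 1 = 0
u implies u = 1 implies 1 = 5
(u implies u) implies v = 5 implies 1 = 1
v and ((u implies u) implies v) = 1 and 1 = 1
u or v = 1 or 1 = 1
not (u or v) = not 1 = 0
(v and ((u implies u) implies v)) or not (u or v) = 1 or 0 = 1
not (u or (w and u)) or ((v and ((u implies u) implies v)) or not (u or v)) = 0 or 1 = 1

1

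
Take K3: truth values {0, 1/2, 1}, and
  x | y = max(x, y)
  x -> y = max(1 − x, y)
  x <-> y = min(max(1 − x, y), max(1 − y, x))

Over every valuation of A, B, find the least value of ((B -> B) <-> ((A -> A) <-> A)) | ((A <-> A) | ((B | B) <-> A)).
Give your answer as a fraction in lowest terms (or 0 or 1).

Take A = 1/2, B = 0:
B -> B = 0 -> 0 = 1
A -> A = 1/2 -> 1/2 = 1/2
(A -> A) <-> A = 1/2 <-> 1/2 = 1/2
(B -> B) <-> ((A -> A) <-> A) = 1 <-> 1/2 = 1/2
A <-> A = 1/2 <-> 1/2 = 1/2
B | B = 0 | 0 = 0
(B | B) <-> A = 0 <-> 1/2 = 1/2
(A <-> A) | ((B | B) <-> A) = 1/2 | 1/2 = 1/2
((B -> B) <-> ((A -> A) <-> A)) | ((A <-> A) | ((B | B) <-> A)) = 1/2 | 1/2 = 1/2
No assignment yields a value below 1/2, so this is the minimum.

1/2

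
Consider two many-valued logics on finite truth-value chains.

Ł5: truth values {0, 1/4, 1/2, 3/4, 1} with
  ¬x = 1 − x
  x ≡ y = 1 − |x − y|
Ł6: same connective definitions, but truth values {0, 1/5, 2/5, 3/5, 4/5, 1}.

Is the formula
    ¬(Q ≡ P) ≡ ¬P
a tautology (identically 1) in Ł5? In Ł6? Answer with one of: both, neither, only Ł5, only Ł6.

In Ł5: at P = 0, Q = 0 the value is 0 — not a tautology.
In Ł6: at P = 0, Q = 0 the value is 0 — not a tautology.

neither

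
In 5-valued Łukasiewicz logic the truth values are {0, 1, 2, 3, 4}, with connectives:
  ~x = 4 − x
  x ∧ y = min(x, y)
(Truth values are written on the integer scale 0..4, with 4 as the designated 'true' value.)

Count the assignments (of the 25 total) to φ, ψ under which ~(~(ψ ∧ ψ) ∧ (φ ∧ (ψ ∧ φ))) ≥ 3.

22

value 4: 13 assignments (counts)
value 3: 9 assignments (counts)
value 2: 3 assignments
So 22 of the 25 assignments meet the threshold.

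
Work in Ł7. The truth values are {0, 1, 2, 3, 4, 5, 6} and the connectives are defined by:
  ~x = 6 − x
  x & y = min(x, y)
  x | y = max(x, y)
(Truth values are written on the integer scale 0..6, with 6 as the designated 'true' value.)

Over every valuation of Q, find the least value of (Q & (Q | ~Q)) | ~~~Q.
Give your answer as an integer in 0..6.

Take Q = 3:
~Q = ~3 = 3
Q | ~Q = 3 | 3 = 3
Q & (Q | ~Q) = 3 & 3 = 3
~Q = ~3 = 3
~~Q = ~3 = 3
~~~Q = ~3 = 3
(Q & (Q | ~Q)) | ~~~Q = 3 | 3 = 3
No assignment yields a value below 3, so this is the minimum.

3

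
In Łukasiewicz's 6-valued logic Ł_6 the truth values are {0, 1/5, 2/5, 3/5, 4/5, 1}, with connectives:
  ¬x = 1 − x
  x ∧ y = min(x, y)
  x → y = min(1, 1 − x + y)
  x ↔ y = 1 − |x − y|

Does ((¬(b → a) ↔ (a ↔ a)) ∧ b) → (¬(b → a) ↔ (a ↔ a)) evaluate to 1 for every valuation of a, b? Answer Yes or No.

Yes

At a = 2/5, b = 0, for instance:
b → a = 0 → 2/5 = 1
¬(b → a) = ¬1 = 0
a ↔ a = 2/5 ↔ 2/5 = 1
¬(b → a) ↔ (a ↔ a) = 0 ↔ 1 = 0
(¬(b → a) ↔ (a ↔ a)) ∧ b = 0 ∧ 0 = 0
((¬(b → a) ↔ (a ↔ a)) ∧ b) → (¬(b → a) ↔ (a ↔ a)) = 0 → 0 = 1
and checking the remaining 35 assignments likewise gives ≥ 1 in every case.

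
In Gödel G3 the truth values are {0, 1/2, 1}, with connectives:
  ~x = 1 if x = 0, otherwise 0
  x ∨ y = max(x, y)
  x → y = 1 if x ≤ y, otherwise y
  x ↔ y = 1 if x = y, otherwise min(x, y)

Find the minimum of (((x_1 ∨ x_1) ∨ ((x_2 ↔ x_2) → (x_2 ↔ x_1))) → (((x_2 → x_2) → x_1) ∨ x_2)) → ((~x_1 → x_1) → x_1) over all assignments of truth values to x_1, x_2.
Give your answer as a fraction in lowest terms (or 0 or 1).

Take x_1 = 1/2, x_2 = 0:
x_1 ∨ x_1 = 1/2 ∨ 1/2 = 1/2
x_2 ↔ x_2 = 0 ↔ 0 = 1
x_2 ↔ x_1 = 0 ↔ 1/2 = 0
(x_2 ↔ x_2) → (x_2 ↔ x_1) = 1 → 0 = 0
(x_1 ∨ x_1) ∨ ((x_2 ↔ x_2) → (x_2 ↔ x_1)) = 1/2 ∨ 0 = 1/2
x_2 → x_2 = 0 → 0 = 1
(x_2 → x_2) → x_1 = 1 → 1/2 = 1/2
((x_2 → x_2) → x_1) ∨ x_2 = 1/2 ∨ 0 = 1/2
((x_1 ∨ x_1) ∨ ((x_2 ↔ x_2) → (x_2 ↔ x_1))) → (((x_2 → x_2) → x_1) ∨ x_2) = 1/2 → 1/2 = 1
~x_1 = ~1/2 = 0
~x_1 → x_1 = 0 → 1/2 = 1
(~x_1 → x_1) → x_1 = 1 → 1/2 = 1/2
(((x_1 ∨ x_1) ∨ ((x_2 ↔ x_2) → (x_2 ↔ x_1))) → (((x_2 → x_2) → x_1) ∨ x_2)) → ((~x_1 → x_1) → x_1) = 1 → 1/2 = 1/2
No assignment yields a value below 1/2, so this is the minimum.

1/2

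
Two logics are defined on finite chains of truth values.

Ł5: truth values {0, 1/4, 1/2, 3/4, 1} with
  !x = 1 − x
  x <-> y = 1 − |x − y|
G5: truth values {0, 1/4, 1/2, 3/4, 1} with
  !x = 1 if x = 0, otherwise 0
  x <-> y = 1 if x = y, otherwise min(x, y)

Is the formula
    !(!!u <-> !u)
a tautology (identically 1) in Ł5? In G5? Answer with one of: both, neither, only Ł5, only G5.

only G5

In Ł5: at u = 1/4 the value is 1/2 — not a tautology.
In G5: every assignment gives 1 — tautology.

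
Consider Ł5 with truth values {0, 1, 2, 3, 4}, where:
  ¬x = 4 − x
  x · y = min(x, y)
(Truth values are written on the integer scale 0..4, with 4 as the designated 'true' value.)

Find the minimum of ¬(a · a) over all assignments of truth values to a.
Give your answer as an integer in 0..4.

Take a = 4:
a · a = 4 · 4 = 4
¬(a · a) = ¬4 = 0
No assignment yields a value below 0, so this is the minimum.

0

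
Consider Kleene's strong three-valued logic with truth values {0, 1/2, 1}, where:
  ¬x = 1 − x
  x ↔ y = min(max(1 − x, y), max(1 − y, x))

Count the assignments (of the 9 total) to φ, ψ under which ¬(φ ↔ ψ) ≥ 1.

2

φ = 0, ψ = 0 ↦ 0  <
φ = 0, ψ = 1/2 ↦ 1/2  <
φ = 0, ψ = 1 ↦ 1  ≥
φ = 1/2, ψ = 0 ↦ 1/2  <
φ = 1/2, ψ = 1/2 ↦ 1/2  <
φ = 1/2, ψ = 1 ↦ 1/2  <
φ = 1, ψ = 0 ↦ 1  ≥
φ = 1, ψ = 1/2 ↦ 1/2  <
φ = 1, ψ = 1 ↦ 0  <
So 2 of the 9 assignments meet the threshold.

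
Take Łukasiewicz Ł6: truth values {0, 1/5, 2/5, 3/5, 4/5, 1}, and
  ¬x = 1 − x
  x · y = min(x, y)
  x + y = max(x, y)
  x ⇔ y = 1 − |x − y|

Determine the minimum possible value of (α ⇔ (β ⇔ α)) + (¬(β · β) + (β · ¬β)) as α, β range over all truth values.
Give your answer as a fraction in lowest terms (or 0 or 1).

Take α = 0, β = 2/5:
β ⇔ α = 2/5 ⇔ 0 = 3/5
α ⇔ (β ⇔ α) = 0 ⇔ 3/5 = 2/5
β · β = 2/5 · 2/5 = 2/5
¬(β · β) = ¬2/5 = 3/5
¬β = ¬2/5 = 3/5
β · ¬β = 2/5 · 3/5 = 2/5
¬(β · β) + (β · ¬β) = 3/5 + 2/5 = 3/5
(α ⇔ (β ⇔ α)) + (¬(β · β) + (β · ¬β)) = 2/5 + 3/5 = 3/5
No assignment yields a value below 3/5, so this is the minimum.

3/5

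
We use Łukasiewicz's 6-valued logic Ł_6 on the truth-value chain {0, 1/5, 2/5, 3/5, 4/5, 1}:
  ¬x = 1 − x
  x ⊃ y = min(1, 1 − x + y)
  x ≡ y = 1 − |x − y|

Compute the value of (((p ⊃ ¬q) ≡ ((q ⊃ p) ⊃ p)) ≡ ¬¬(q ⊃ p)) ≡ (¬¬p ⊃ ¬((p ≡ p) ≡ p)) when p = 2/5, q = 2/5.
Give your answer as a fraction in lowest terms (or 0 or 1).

¬q = ¬2/5 = 3/5
p ⊃ ¬q = 2/5 ⊃ 3/5 = 1
q ⊃ p = 2/5 ⊃ 2/5 = 1
(q ⊃ p) ⊃ p = 1 ⊃ 2/5 = 2/5
(p ⊃ ¬q) ≡ ((q ⊃ p) ⊃ p) = 1 ≡ 2/5 = 2/5
q ⊃ p = 2/5 ⊃ 2/5 = 1
¬(q ⊃ p) = ¬1 = 0
¬¬(q ⊃ p) = ¬0 = 1
((p ⊃ ¬q) ≡ ((q ⊃ p) ⊃ p)) ≡ ¬¬(q ⊃ p) = 2/5 ≡ 1 = 2/5
¬p = ¬2/5 = 3/5
¬¬p = ¬3/5 = 2/5
p ≡ p = 2/5 ≡ 2/5 = 1
(p ≡ p) ≡ p = 1 ≡ 2/5 = 2/5
¬((p ≡ p) ≡ p) = ¬2/5 = 3/5
¬¬p ⊃ ¬((p ≡ p) ≡ p) = 2/5 ⊃ 3/5 = 1
(((p ⊃ ¬q) ≡ ((q ⊃ p) ⊃ p)) ≡ ¬¬(q ⊃ p)) ≡ (¬¬p ⊃ ¬((p ≡ p) ≡ p)) = 2/5 ≡ 1 = 2/5

2/5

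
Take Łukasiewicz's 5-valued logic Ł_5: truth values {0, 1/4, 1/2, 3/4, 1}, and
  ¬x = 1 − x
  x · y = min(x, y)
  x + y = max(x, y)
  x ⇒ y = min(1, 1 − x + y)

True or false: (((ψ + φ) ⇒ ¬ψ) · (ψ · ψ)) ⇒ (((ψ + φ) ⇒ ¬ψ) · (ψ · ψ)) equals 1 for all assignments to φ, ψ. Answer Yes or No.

At φ = 1/2, ψ = 1, for instance:
ψ + φ = 1 + 1/2 = 1
¬ψ = ¬1 = 0
(ψ + φ) ⇒ ¬ψ = 1 ⇒ 0 = 0
ψ · ψ = 1 · 1 = 1
((ψ + φ) ⇒ ¬ψ) · (ψ · ψ) = 0 · 1 = 0
(((ψ + φ) ⇒ ¬ψ) · (ψ · ψ)) ⇒ (((ψ + φ) ⇒ ¬ψ) · (ψ · ψ)) = 0 ⇒ 0 = 1
and checking the remaining 24 assignments likewise gives ≥ 1 in every case.

Yes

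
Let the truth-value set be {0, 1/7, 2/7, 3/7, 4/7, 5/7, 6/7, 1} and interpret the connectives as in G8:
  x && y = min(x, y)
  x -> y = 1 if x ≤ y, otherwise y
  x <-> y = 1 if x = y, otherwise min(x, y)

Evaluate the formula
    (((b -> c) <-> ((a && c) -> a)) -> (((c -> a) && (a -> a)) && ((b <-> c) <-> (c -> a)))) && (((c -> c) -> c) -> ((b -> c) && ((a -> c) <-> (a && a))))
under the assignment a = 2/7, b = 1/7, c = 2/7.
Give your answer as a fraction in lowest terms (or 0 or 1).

b -> c = 1/7 -> 2/7 = 1
a && c = 2/7 && 2/7 = 2/7
(a && c) -> a = 2/7 -> 2/7 = 1
(b -> c) <-> ((a && c) -> a) = 1 <-> 1 = 1
c -> a = 2/7 -> 2/7 = 1
a -> a = 2/7 -> 2/7 = 1
(c -> a) && (a -> a) = 1 && 1 = 1
b <-> c = 1/7 <-> 2/7 = 1/7
c -> a = 2/7 -> 2/7 = 1
(b <-> c) <-> (c -> a) = 1/7 <-> 1 = 1/7
((c -> a) && (a -> a)) && ((b <-> c) <-> (c -> a)) = 1 && 1/7 = 1/7
((b -> c) <-> ((a && c) -> a)) -> (((c -> a) && (a -> a)) && ((b <-> c) <-> (c -> a))) = 1 -> 1/7 = 1/7
c -> c = 2/7 -> 2/7 = 1
(c -> c) -> c = 1 -> 2/7 = 2/7
b -> c = 1/7 -> 2/7 = 1
a -> c = 2/7 -> 2/7 = 1
a && a = 2/7 && 2/7 = 2/7
(a -> c) <-> (a && a) = 1 <-> 2/7 = 2/7
(b -> c) && ((a -> c) <-> (a && a)) = 1 && 2/7 = 2/7
((c -> c) -> c) -> ((b -> c) && ((a -> c) <-> (a && a))) = 2/7 -> 2/7 = 1
(((b -> c) <-> ((a && c) -> a)) -> (((c -> a) && (a -> a)) && ((b <-> c) <-> (c -> a)))) && (((c -> c) -> c) -> ((b -> c) && ((a -> c) <-> (a && a)))) = 1/7 && 1 = 1/7

1/7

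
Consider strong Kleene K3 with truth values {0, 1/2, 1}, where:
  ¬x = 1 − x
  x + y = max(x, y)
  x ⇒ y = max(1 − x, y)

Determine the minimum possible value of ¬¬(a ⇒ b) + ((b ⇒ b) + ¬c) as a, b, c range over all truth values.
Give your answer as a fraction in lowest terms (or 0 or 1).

Take a = 1/2, b = 1/2, c = 1/2:
a ⇒ b = 1/2 ⇒ 1/2 = 1/2
¬(a ⇒ b) = ¬1/2 = 1/2
¬¬(a ⇒ b) = ¬1/2 = 1/2
b ⇒ b = 1/2 ⇒ 1/2 = 1/2
¬c = ¬1/2 = 1/2
(b ⇒ b) + ¬c = 1/2 + 1/2 = 1/2
¬¬(a ⇒ b) + ((b ⇒ b) + ¬c) = 1/2 + 1/2 = 1/2
No assignment yields a value below 1/2, so this is the minimum.

1/2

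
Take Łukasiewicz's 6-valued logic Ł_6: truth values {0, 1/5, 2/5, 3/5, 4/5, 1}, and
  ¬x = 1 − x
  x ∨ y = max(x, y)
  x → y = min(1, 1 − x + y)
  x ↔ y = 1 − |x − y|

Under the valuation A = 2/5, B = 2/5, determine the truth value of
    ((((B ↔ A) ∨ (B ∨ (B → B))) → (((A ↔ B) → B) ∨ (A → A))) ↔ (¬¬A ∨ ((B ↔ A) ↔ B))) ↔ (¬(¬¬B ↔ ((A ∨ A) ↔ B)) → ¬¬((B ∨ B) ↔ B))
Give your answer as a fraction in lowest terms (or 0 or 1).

2/5

B ↔ A = 2/5 ↔ 2/5 = 1
B → B = 2/5 → 2/5 = 1
B ∨ (B → B) = 2/5 ∨ 1 = 1
(B ↔ A) ∨ (B ∨ (B → B)) = 1 ∨ 1 = 1
A ↔ B = 2/5 ↔ 2/5 = 1
(A ↔ B) → B = 1 → 2/5 = 2/5
A → A = 2/5 → 2/5 = 1
((A ↔ B) → B) ∨ (A → A) = 2/5 ∨ 1 = 1
((B ↔ A) ∨ (B ∨ (B → B))) → (((A ↔ B) → B) ∨ (A → A)) = 1 → 1 = 1
¬A = ¬2/5 = 3/5
¬¬A = ¬3/5 = 2/5
B ↔ A = 2/5 ↔ 2/5 = 1
(B ↔ A) ↔ B = 1 ↔ 2/5 = 2/5
¬¬A ∨ ((B ↔ A) ↔ B) = 2/5 ∨ 2/5 = 2/5
(((B ↔ A) ∨ (B ∨ (B → B))) → (((A ↔ B) → B) ∨ (A → A))) ↔ (¬¬A ∨ ((B ↔ A) ↔ B)) = 1 ↔ 2/5 = 2/5
¬B = ¬2/5 = 3/5
¬¬B = ¬3/5 = 2/5
A ∨ A = 2/5 ∨ 2/5 = 2/5
(A ∨ A) ↔ B = 2/5 ↔ 2/5 = 1
¬¬B ↔ ((A ∨ A) ↔ B) = 2/5 ↔ 1 = 2/5
¬(¬¬B ↔ ((A ∨ A) ↔ B)) = ¬2/5 = 3/5
B ∨ B = 2/5 ∨ 2/5 = 2/5
(B ∨ B) ↔ B = 2/5 ↔ 2/5 = 1
¬((B ∨ B) ↔ B) = ¬1 = 0
¬¬((B ∨ B) ↔ B) = ¬0 = 1
¬(¬¬B ↔ ((A ∨ A) ↔ B)) → ¬¬((B ∨ B) ↔ B) = 3/5 → 1 = 1
((((B ↔ A) ∨ (B ∨ (B → B))) → (((A ↔ B) → B) ∨ (A → A))) ↔ (¬¬A ∨ ((B ↔ A) ↔ B))) ↔ (¬(¬¬B ↔ ((A ∨ A) ↔ B)) → ¬¬((B ∨ B) ↔ B)) = 2/5 ↔ 1 = 2/5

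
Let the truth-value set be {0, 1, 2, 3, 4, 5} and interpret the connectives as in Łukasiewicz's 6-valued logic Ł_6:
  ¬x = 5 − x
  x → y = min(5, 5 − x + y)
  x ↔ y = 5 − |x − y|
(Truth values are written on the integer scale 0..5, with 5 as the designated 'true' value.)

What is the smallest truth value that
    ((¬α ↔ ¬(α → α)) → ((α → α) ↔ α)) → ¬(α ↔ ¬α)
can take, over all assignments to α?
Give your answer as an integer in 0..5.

1

Take α = 2:
¬α = ¬2 = 3
α → α = 2 → 2 = 5
¬(α → α) = ¬5 = 0
¬α ↔ ¬(α → α) = 3 ↔ 0 = 2
α → α = 2 → 2 = 5
(α → α) ↔ α = 5 ↔ 2 = 2
(¬α ↔ ¬(α → α)) → ((α → α) ↔ α) = 2 → 2 = 5
¬α = ¬2 = 3
α ↔ ¬α = 2 ↔ 3 = 4
¬(α ↔ ¬α) = ¬4 = 1
((¬α ↔ ¬(α → α)) → ((α → α) ↔ α)) → ¬(α ↔ ¬α) = 5 → 1 = 1
No assignment yields a value below 1, so this is the minimum.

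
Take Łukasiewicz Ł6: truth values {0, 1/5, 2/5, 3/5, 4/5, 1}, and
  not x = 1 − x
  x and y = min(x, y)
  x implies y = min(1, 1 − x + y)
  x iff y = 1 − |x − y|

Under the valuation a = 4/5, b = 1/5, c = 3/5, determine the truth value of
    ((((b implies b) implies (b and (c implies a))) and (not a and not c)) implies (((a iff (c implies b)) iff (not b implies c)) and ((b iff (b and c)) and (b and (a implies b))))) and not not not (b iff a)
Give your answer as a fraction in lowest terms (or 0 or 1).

b implies b = 1/5 implies 1/5 = 1
c implies a = 3/5 implies 4/5 = 1
b and (c implies a) = 1/5 and 1 = 1/5
(b implies b) implies (b and (c implies a)) = 1 implies 1/5 = 1/5
not a = not 4/5 = 1/5
not c = not 3/5 = 2/5
not a and not c = 1/5 and 2/5 = 1/5
((b implies b) implies (b and (c implies a))) and (not a and not c) = 1/5 and 1/5 = 1/5
c implies b = 3/5 implies 1/5 = 3/5
a iff (c implies b) = 4/5 iff 3/5 = 4/5
not b = not 1/5 = 4/5
not b implies c = 4/5 implies 3/5 = 4/5
(a iff (c implies b)) iff (not b implies c) = 4/5 iff 4/5 = 1
b and c = 1/5 and 3/5 = 1/5
b iff (b and c) = 1/5 iff 1/5 = 1
a implies b = 4/5 implies 1/5 = 2/5
b and (a implies b) = 1/5 and 2/5 = 1/5
(b iff (b and c)) and (b and (a implies b)) = 1 and 1/5 = 1/5
((a iff (c implies b)) iff (not b implies c)) and ((b iff (b and c)) and (b and (a implies b))) = 1 and 1/5 = 1/5
(((b implies b) implies (b and (c implies a))) and (not a and not c)) implies (((a iff (c implies b)) iff (not b implies c)) and ((b iff (b and c)) and (b and (a implies b)))) = 1/5 implies 1/5 = 1
b iff a = 1/5 iff 4/5 = 2/5
not (b iff a) = not 2/5 = 3/5
not not (b iff a) = not 3/5 = 2/5
not not not (b iff a) = not 2/5 = 3/5
((((b implies b) implies (b and (c implies a))) and (not a and not c)) implies (((a iff (c implies b)) iff (not b implies c)) and ((b iff (b and c)) and (b and (a implies b))))) and not not not (b iff a) = 1 and 3/5 = 3/5

3/5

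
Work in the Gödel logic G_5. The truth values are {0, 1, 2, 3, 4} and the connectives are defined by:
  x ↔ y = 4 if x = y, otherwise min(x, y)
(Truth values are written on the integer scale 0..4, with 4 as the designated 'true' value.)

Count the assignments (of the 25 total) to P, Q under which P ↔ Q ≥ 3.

value 4: 5 assignments (counts)
value 3: 2 assignments (counts)
value 2: 4 assignments
value 1: 6 assignments
value 0: 8 assignments
So 7 of the 25 assignments meet the threshold.

7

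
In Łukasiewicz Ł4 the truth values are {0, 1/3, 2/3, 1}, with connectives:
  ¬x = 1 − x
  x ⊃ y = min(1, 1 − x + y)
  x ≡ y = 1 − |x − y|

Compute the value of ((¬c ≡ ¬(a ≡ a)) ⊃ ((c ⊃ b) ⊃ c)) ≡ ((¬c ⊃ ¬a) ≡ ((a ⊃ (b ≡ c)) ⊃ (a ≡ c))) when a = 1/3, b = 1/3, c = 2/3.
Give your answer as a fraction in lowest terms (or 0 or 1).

2/3

¬c = ¬2/3 = 1/3
a ≡ a = 1/3 ≡ 1/3 = 1
¬(a ≡ a) = ¬1 = 0
¬c ≡ ¬(a ≡ a) = 1/3 ≡ 0 = 2/3
c ⊃ b = 2/3 ⊃ 1/3 = 2/3
(c ⊃ b) ⊃ c = 2/3 ⊃ 2/3 = 1
(¬c ≡ ¬(a ≡ a)) ⊃ ((c ⊃ b) ⊃ c) = 2/3 ⊃ 1 = 1
¬c = ¬2/3 = 1/3
¬a = ¬1/3 = 2/3
¬c ⊃ ¬a = 1/3 ⊃ 2/3 = 1
b ≡ c = 1/3 ≡ 2/3 = 2/3
a ⊃ (b ≡ c) = 1/3 ⊃ 2/3 = 1
a ≡ c = 1/3 ≡ 2/3 = 2/3
(a ⊃ (b ≡ c)) ⊃ (a ≡ c) = 1 ⊃ 2/3 = 2/3
(¬c ⊃ ¬a) ≡ ((a ⊃ (b ≡ c)) ⊃ (a ≡ c)) = 1 ≡ 2/3 = 2/3
((¬c ≡ ¬(a ≡ a)) ⊃ ((c ⊃ b) ⊃ c)) ≡ ((¬c ⊃ ¬a) ≡ ((a ⊃ (b ≡ c)) ⊃ (a ≡ c))) = 1 ≡ 2/3 = 2/3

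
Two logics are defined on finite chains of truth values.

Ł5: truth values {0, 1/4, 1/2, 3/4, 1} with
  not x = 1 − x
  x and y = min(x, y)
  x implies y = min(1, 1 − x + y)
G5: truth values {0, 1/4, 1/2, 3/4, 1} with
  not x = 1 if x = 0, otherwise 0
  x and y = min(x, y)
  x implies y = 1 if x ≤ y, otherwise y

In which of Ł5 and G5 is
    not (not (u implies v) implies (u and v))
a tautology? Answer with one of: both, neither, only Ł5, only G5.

In Ł5: at u = 0, v = 0 the value is 0 — not a tautology.
In G5: at u = 0, v = 0 the value is 0 — not a tautology.

neither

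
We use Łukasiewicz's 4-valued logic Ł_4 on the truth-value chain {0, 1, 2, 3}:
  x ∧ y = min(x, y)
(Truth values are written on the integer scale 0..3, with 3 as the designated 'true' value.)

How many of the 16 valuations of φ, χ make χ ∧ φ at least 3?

1

φ = 0, χ = 0 ↦ 0  <
φ = 0, χ = 1 ↦ 0  <
φ = 0, χ = 2 ↦ 0  <
φ = 0, χ = 3 ↦ 0  <
φ = 1, χ = 0 ↦ 0  <
φ = 1, χ = 1 ↦ 1  <
φ = 1, χ = 2 ↦ 1  <
φ = 1, χ = 3 ↦ 1  <
φ = 2, χ = 0 ↦ 0  <
φ = 2, χ = 1 ↦ 1  <
φ = 2, χ = 2 ↦ 2  <
φ = 2, χ = 3 ↦ 2  <
φ = 3, χ = 0 ↦ 0  <
φ = 3, χ = 1 ↦ 1  <
φ = 3, χ = 2 ↦ 2  <
φ = 3, χ = 3 ↦ 3  ≥
So 1 of the 16 assignments meets the threshold.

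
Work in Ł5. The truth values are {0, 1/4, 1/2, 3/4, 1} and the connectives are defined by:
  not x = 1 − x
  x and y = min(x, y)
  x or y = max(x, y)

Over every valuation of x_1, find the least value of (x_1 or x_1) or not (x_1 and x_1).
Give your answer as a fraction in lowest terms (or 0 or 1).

Take x_1 = 1/2:
x_1 or x_1 = 1/2 or 1/2 = 1/2
x_1 and x_1 = 1/2 and 1/2 = 1/2
not (x_1 and x_1) = not 1/2 = 1/2
(x_1 or x_1) or not (x_1 and x_1) = 1/2 or 1/2 = 1/2
No assignment yields a value below 1/2, so this is the minimum.

1/2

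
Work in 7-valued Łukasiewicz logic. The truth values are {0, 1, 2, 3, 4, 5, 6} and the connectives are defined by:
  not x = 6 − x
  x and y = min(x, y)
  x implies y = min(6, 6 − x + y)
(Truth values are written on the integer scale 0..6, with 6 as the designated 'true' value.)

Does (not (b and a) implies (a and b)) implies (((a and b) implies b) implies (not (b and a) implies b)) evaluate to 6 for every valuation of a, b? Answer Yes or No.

Yes

At a = 4, b = 2, for instance:
b and a = 2 and 4 = 2
not (b and a) = not 2 = 4
a and b = 4 and 2 = 2
not (b and a) implies (a and b) = 4 implies 2 = 4
(a and b) implies b = 2 implies 2 = 6
not (b and a) implies b = 4 implies 2 = 4
((a and b) implies b) implies (not (b and a) implies b) = 6 implies 4 = 4
(not (b and a) implies (a and b)) implies (((a and b) implies b) implies (not (b and a) implies b)) = 4 implies 4 = 6
and checking the remaining 48 assignments likewise gives ≥ 6 in every case.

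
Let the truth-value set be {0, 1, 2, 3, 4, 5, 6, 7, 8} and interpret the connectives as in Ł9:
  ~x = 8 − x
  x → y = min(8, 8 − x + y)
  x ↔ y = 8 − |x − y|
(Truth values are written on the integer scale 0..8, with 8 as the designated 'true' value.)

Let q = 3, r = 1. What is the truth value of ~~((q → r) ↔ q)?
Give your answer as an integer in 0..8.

q → r = 3 → 1 = 6
(q → r) ↔ q = 6 ↔ 3 = 5
~((q → r) ↔ q) = ~5 = 3
~~((q → r) ↔ q) = ~3 = 5

5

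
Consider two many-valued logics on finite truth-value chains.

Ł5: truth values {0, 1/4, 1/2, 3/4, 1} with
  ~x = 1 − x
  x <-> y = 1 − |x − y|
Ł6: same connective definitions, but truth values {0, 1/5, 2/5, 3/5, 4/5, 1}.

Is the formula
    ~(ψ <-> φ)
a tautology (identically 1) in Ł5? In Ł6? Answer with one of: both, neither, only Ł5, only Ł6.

neither

In Ł5: at φ = 0, ψ = 0 the value is 0 — not a tautology.
In Ł6: at φ = 0, ψ = 0 the value is 0 — not a tautology.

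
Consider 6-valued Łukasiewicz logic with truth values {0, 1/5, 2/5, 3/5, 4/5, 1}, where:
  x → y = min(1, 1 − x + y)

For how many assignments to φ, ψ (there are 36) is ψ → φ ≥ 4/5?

26

value 1: 21 assignments (counts)
value 4/5: 5 assignments (counts)
value 3/5: 4 assignments
value 2/5: 3 assignments
value 1/5: 2 assignments
value 0: 1 assignment
So 26 of the 36 assignments meet the threshold.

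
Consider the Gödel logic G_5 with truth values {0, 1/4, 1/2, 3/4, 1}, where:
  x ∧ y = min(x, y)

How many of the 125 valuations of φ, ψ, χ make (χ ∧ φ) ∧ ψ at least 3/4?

value 1: 1 assignment (counts)
value 3/4: 7 assignments (counts)
value 1/2: 19 assignments
value 1/4: 37 assignments
value 0: 61 assignments
So 8 of the 125 assignments meet the threshold.

8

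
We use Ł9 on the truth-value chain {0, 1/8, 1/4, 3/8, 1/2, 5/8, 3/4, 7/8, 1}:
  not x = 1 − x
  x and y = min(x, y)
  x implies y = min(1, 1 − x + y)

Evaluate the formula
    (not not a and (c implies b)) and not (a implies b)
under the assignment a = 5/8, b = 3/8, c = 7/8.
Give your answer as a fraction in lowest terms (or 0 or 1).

1/4

not a = not 5/8 = 3/8
not not a = not 3/8 = 5/8
c implies b = 7/8 implies 3/8 = 1/2
not not a and (c implies b) = 5/8 and 1/2 = 1/2
a implies b = 5/8 implies 3/8 = 3/4
not (a implies b) = not 3/4 = 1/4
(not not a and (c implies b)) and not (a implies b) = 1/2 and 1/4 = 1/4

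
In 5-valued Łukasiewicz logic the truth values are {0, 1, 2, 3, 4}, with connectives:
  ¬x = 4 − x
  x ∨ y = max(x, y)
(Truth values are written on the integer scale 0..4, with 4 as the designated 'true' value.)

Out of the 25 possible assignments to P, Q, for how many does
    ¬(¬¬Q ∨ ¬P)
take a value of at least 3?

value 4: 1 assignment (counts)
value 3: 3 assignments (counts)
value 2: 5 assignments
value 1: 7 assignments
value 0: 9 assignments
So 4 of the 25 assignments meet the threshold.

4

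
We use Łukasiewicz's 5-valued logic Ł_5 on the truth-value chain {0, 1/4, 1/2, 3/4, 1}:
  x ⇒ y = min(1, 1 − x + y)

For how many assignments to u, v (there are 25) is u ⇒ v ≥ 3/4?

19

value 1: 15 assignments (counts)
value 3/4: 4 assignments (counts)
value 1/2: 3 assignments
value 1/4: 2 assignments
value 0: 1 assignment
So 19 of the 25 assignments meet the threshold.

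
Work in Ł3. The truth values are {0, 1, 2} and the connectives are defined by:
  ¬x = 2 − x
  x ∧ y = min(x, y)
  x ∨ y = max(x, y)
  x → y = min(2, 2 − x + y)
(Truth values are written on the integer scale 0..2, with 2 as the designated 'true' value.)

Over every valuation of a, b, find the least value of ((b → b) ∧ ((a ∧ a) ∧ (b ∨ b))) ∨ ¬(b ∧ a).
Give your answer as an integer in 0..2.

1

Take a = 1, b = 1:
b → b = 1 → 1 = 2
a ∧ a = 1 ∧ 1 = 1
b ∨ b = 1 ∨ 1 = 1
(a ∧ a) ∧ (b ∨ b) = 1 ∧ 1 = 1
(b → b) ∧ ((a ∧ a) ∧ (b ∨ b)) = 2 ∧ 1 = 1
b ∧ a = 1 ∧ 1 = 1
¬(b ∧ a) = ¬1 = 1
((b → b) ∧ ((a ∧ a) ∧ (b ∨ b))) ∨ ¬(b ∧ a) = 1 ∨ 1 = 1
No assignment yields a value below 1, so this is the minimum.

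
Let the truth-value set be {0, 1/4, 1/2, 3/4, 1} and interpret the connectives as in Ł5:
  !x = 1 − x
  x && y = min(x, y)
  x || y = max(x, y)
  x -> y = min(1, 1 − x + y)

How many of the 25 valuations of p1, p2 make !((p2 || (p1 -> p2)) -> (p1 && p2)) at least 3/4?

value 1: 5 assignments (counts)
value 3/4: 5 assignments (counts)
value 1/2: 5 assignments
value 1/4: 5 assignments
value 0: 5 assignments
So 10 of the 25 assignments meet the threshold.

10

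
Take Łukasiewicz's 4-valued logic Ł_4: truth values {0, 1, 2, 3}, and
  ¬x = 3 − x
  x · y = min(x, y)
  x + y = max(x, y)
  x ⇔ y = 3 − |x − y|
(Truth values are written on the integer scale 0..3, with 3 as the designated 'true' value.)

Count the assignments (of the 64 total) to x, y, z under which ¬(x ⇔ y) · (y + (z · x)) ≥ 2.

value 3: 5 assignments (counts)
value 2: 13 assignments (counts)
value 1: 27 assignments
value 0: 19 assignments
So 18 of the 64 assignments meet the threshold.

18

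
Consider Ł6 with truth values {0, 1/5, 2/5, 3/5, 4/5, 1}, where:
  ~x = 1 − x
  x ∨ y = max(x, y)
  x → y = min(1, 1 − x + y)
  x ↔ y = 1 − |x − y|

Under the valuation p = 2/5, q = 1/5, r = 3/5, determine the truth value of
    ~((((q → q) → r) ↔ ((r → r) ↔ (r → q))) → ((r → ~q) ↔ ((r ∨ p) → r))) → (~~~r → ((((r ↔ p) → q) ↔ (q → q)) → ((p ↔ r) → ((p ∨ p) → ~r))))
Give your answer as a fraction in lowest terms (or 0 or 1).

q → q = 1/5 → 1/5 = 1
(q → q) → r = 1 → 3/5 = 3/5
r → r = 3/5 → 3/5 = 1
r → q = 3/5 → 1/5 = 3/5
(r → r) ↔ (r → q) = 1 ↔ 3/5 = 3/5
((q → q) → r) ↔ ((r → r) ↔ (r → q)) = 3/5 ↔ 3/5 = 1
~q = ~1/5 = 4/5
r → ~q = 3/5 → 4/5 = 1
r ∨ p = 3/5 ∨ 2/5 = 3/5
(r ∨ p) → r = 3/5 → 3/5 = 1
(r → ~q) ↔ ((r ∨ p) → r) = 1 ↔ 1 = 1
(((q → q) → r) ↔ ((r → r) ↔ (r → q))) → ((r → ~q) ↔ ((r ∨ p) → r)) = 1 → 1 = 1
~((((q → q) → r) ↔ ((r → r) ↔ (r → q))) → ((r → ~q) ↔ ((r ∨ p) → r))) = ~1 = 0
~r = ~3/5 = 2/5
~~r = ~2/5 = 3/5
~~~r = ~3/5 = 2/5
r ↔ p = 3/5 ↔ 2/5 = 4/5
(r ↔ p) → q = 4/5 → 1/5 = 2/5
q → q = 1/5 → 1/5 = 1
((r ↔ p) → q) ↔ (q → q) = 2/5 ↔ 1 = 2/5
p ↔ r = 2/5 ↔ 3/5 = 4/5
p ∨ p = 2/5 ∨ 2/5 = 2/5
~r = ~3/5 = 2/5
(p ∨ p) → ~r = 2/5 → 2/5 = 1
(p ↔ r) → ((p ∨ p) → ~r) = 4/5 → 1 = 1
(((r ↔ p) → q) ↔ (q → q)) → ((p ↔ r) → ((p ∨ p) → ~r)) = 2/5 → 1 = 1
~~~r → ((((r ↔ p) → q) ↔ (q → q)) → ((p ↔ r) → ((p ∨ p) → ~r))) = 2/5 → 1 = 1
~((((q → q) → r) ↔ ((r → r) ↔ (r → q))) → ((r → ~q) ↔ ((r ∨ p) → r))) → (~~~r → ((((r ↔ p) → q) ↔ (q → q)) → ((p ↔ r) → ((p ∨ p) → ~r)))) = 0 → 1 = 1

1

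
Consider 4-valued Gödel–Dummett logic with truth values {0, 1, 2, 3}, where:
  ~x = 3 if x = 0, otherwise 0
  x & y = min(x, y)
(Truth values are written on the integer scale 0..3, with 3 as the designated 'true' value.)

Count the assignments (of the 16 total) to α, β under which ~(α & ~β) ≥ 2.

α = 0, β = 0 ↦ 3  ≥
α = 0, β = 1 ↦ 3  ≥
α = 0, β = 2 ↦ 3  ≥
α = 0, β = 3 ↦ 3  ≥
α = 1, β = 0 ↦ 0  <
α = 1, β = 1 ↦ 3  ≥
α = 1, β = 2 ↦ 3  ≥
α = 1, β = 3 ↦ 3  ≥
α = 2, β = 0 ↦ 0  <
α = 2, β = 1 ↦ 3  ≥
α = 2, β = 2 ↦ 3  ≥
α = 2, β = 3 ↦ 3  ≥
α = 3, β = 0 ↦ 0  <
α = 3, β = 1 ↦ 3  ≥
α = 3, β = 2 ↦ 3  ≥
α = 3, β = 3 ↦ 3  ≥
So 13 of the 16 assignments meet the threshold.

13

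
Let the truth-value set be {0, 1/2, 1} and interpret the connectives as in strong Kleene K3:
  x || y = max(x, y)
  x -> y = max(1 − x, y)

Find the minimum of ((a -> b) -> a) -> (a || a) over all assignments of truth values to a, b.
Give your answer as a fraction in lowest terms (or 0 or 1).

1/2

Take a = 1/2, b = 0:
a -> b = 1/2 -> 0 = 1/2
(a -> b) -> a = 1/2 -> 1/2 = 1/2
a || a = 1/2 || 1/2 = 1/2
((a -> b) -> a) -> (a || a) = 1/2 -> 1/2 = 1/2
No assignment yields a value below 1/2, so this is the minimum.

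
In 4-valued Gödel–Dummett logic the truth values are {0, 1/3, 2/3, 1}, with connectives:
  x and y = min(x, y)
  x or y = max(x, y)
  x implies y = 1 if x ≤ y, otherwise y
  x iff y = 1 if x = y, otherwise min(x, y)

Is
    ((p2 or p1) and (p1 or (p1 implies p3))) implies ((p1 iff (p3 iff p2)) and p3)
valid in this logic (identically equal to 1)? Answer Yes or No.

Counterexample: take p1 = 0, p2 = 1/3, p3 = 0.
p2 or p1 = 1/3 or 0 = 1/3
p1 implies p3 = 0 implies 0 = 1
p1 or (p1 implies p3) = 0 or 1 = 1
(p2 or p1) and (p1 or (p1 implies p3)) = 1/3 and 1 = 1/3
p3 iff p2 = 0 iff 1/3 = 0
p1 iff (p3 iff p2) = 0 iff 0 = 1
(p1 iff (p3 iff p2)) and p3 = 1 and 0 = 0
((p2 or p1) and (p1 or (p1 implies p3))) implies ((p1 iff (p3 iff p2)) and p3) = 1/3 implies 0 = 0
This gives 0 ≠ 1.

No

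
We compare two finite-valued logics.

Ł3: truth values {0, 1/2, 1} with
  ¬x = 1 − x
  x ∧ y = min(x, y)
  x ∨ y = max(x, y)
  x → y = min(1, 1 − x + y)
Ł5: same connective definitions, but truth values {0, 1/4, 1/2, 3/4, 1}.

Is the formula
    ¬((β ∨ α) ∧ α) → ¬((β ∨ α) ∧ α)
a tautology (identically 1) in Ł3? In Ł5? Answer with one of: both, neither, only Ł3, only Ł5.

both

In Ł3: every assignment gives 1 — tautology.
In Ł5: every assignment gives 1 — tautology.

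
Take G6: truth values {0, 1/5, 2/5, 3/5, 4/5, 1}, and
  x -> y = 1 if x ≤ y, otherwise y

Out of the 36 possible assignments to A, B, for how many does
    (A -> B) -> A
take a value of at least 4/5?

18

value 1: 16 assignments (counts)
value 4/5: 2 assignments (counts)
value 3/5: 3 assignments
value 2/5: 4 assignments
value 1/5: 5 assignments
value 0: 6 assignments
So 18 of the 36 assignments meet the threshold.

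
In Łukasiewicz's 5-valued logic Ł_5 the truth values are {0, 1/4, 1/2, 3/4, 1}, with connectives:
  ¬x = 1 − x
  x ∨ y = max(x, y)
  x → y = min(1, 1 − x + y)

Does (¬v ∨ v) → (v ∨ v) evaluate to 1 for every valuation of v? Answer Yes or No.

Counterexample: take v = 0.
¬v = ¬0 = 1
¬v ∨ v = 1 ∨ 0 = 1
v ∨ v = 0 ∨ 0 = 0
(¬v ∨ v) → (v ∨ v) = 1 → 0 = 0
This gives 0 ≠ 1.

No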